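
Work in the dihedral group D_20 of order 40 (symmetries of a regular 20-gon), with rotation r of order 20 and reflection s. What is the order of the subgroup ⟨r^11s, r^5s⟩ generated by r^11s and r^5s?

20

|⟨r^11s⟩| = 2 and |⟨r^5s⟩| = 2, so |H| is a multiple of lcm(2, 2) = 2 and divides |G| = 40.
Closing under the operation: H = {e, r^2, r^4, r^6, r^8, r^10, r^12, r^14, r^16, r^18, rs, r^3s, r^5s, r^7s, r^9s, r^11s, r^13s, r^15s, r^17s, r^19s}, so |H| = 20.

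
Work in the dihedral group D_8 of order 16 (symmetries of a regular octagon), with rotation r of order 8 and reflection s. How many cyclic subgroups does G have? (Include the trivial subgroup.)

12

A cyclic subgroup of order d is generated by each of its φ(d) elements of order d, so the cyclic subgroups of order d number (#elements of order d)/φ(d).
Cyclic subgroups by order — order 1: 1; order 2: 9; order 4: 1; order 8: 1.
Total: 12.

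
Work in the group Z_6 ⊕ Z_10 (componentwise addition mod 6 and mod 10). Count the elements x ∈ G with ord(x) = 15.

An element (a,b) has order lcm(ord(a), ord(b)); count pairs with lcm equal to 15.
Enumerating gives 8 such elements.

8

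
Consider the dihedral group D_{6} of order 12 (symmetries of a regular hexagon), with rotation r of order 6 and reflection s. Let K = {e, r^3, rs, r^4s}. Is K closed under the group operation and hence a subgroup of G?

|K| = 4 divides |G| = 12, consistent with Lagrange.
K contains the identity, every element's inverse is in K, and K is closed under ·: it is a subgroup.

Yes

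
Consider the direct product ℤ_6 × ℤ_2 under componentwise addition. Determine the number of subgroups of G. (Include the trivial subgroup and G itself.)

|G| = 12, so by Lagrange every subgroup order divides 12. Divisors: 1, 2, 3, 4, 6, 12.
Subgroups by order — order 1: 1; order 2: 3; order 3: 1; order 4: 1; order 6: 3; order 12: 1.
Total: 1 + 3 + 1 + 1 + 3 + 1 = 10.

10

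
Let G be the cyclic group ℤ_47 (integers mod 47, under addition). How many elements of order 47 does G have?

In a cyclic group of order 47, the number of elements of order d (for d | 47) is φ(d).
φ(47) = 46.

46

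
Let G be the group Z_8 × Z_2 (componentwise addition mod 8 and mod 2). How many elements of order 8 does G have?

8

An element (a,b) has order lcm(ord(a), ord(b)); count pairs with lcm equal to 8.
Enumerating gives 8 such elements.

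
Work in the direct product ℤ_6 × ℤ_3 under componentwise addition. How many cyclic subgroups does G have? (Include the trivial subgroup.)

Each element a generates a cyclic subgroup ⟨a⟩; distinct elements may generate the same one (a cyclic group of order d has φ(d) generators).
Cyclic subgroups by order — order 1: 1; order 2: 1; order 3: 4; order 6: 4.
Total: 10.

10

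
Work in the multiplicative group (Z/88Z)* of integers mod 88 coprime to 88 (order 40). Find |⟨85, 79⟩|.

|⟨85⟩| = 10 and |⟨79⟩| = 10, so |H| is a multiple of lcm(10, 10) = 10 and divides |G| = 40.
Closing under the operation: H = {1, 3, 7, 9, 13, 21, 25, 27, 29, 39, 49, 59, 61, 63, 67, 75, 79, 81, 85, 87}, so |H| = 20.

20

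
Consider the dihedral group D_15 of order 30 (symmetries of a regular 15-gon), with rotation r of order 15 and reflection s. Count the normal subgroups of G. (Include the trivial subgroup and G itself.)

5

G has 28 subgroups. Checking conjugation-invariance by order — order 1: 1/1 normal; order 2: 0/15 normal; order 3: 1/1 normal; order 5: 1/1 normal; order 6: 0/5 normal; order 10: 0/3 normal; order 15: 1/1 normal; order 30: 1/1 normal.
Total normal subgroups: 5.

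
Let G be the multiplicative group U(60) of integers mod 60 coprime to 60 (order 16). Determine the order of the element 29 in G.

2

Compute successive powers of 29 mod 60: 29, 1; 29^2 ≡ 1 (mod 60).
So |⟨29⟩| = 2.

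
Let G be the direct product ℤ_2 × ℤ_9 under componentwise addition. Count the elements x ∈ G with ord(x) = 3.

2

An element (a,b) has order lcm(ord(a), ord(b)); count pairs with lcm equal to 3.
Enumerating gives 2 such elements.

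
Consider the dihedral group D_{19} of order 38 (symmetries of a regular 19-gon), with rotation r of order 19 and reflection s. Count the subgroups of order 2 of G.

19

|G| = 38 and 2 | 38, so subgroups of order 2 are possible by Lagrange.
The subgroups of order 2 are: {e, r^10s}; {e, r^11s}; {e, r^12s}; {e, r^13s}; … (19 in all).
So G has 19 subgroups of order 2.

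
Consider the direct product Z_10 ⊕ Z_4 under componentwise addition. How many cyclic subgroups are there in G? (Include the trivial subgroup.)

A cyclic subgroup of order d is generated by each of its φ(d) elements of order d, so the cyclic subgroups of order d number (#elements of order d)/φ(d).
Cyclic subgroups by order — order 1: 1; order 2: 3; order 4: 2; order 5: 1; order 10: 3; order 20: 2.
Total: 12.

12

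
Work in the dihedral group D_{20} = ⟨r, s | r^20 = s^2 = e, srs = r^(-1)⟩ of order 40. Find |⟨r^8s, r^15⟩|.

|⟨r^8s⟩| = 2 and |⟨r^15⟩| = 4, so |H| is a multiple of lcm(2, 4) = 4 and divides |G| = 40.
Closing under the operation: H = {e, r^5, r^10, r^15, r^3s, r^8s, r^13s, r^18s}, so |H| = 8.

8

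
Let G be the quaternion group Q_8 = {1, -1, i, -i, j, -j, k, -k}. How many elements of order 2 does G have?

1

The elements of order 2 are: -1.
That's 1.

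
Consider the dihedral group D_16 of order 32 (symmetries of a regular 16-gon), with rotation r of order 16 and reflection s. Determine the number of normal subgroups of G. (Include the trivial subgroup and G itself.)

8

G has 36 subgroups. Checking conjugation-invariance by order — order 1: 1/1 normal; order 2: 1/17 normal; order 4: 1/9 normal; order 8: 1/5 normal; order 16: 3/3 normal; order 32: 1/1 normal.
Total normal subgroups: 8.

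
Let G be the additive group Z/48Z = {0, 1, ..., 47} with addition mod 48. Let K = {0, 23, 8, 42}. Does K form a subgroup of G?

8 ∈ K but its inverse 40 ∉ K, so K is not a subgroup.

No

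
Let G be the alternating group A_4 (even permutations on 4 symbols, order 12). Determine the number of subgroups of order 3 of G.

|G| = 12 and 3 | 12, so subgroups of order 3 are possible by Lagrange.
The subgroups of order 3 are: {e, (1 2 3), (1 3 2)}; {e, (1 2 4), (1 4 2)}; {e, (1 3 4), (1 4 3)}; {e, (2 3 4), (2 4 3)}.
So G has 4 subgroups of order 3.

4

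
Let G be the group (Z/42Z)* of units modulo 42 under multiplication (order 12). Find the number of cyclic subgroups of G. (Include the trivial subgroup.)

8

Group the elements of G by the cyclic subgroup they generate; each cyclic subgroup of order d accounts for φ(d) elements.
Cyclic subgroups by order — order 1: 1; order 2: 3; order 3: 1; order 6: 3.
Total: 8.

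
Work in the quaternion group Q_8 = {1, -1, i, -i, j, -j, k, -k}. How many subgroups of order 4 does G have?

|G| = 8 and 4 | 8, so subgroups of order 4 are possible by Lagrange.
The subgroups of order 4 are: {1, -1, i, -i}; {1, -1, j, -j}; {1, -1, k, -k}.
So G has 3 subgroups of order 4.

3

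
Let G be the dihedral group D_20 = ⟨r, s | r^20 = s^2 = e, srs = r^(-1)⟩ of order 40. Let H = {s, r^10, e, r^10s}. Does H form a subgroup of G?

Yes

|H| = 4 divides |G| = 40, consistent with Lagrange.
H contains the identity, every element's inverse is in H, and H is closed under ·: it is a subgroup.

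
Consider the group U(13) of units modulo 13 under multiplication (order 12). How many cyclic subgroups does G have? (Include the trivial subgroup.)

6

Each element a generates a cyclic subgroup ⟨a⟩; distinct elements may generate the same one (a cyclic group of order d has φ(d) generators).
Cyclic subgroups by order — order 1: 1; order 2: 1; order 3: 1; order 4: 1; order 6: 1; order 12: 1.
Total: 6.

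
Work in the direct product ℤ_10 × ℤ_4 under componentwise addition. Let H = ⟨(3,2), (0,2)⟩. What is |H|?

20

|⟨(3,2)⟩| = 10 and |⟨(0,2)⟩| = 2, so |H| is a multiple of lcm(10, 2) = 10 and divides |G| = 40.
Closing under the operation: H = {(0,0), (0,2), (1,0), (1,2), (2,0), (2,2), (3,0), (3,2), (4,0), (4,2), (5,0), (5,2), (6,0), (6,2), (7,0), (7,2), (8,0), (8,2), (9,0), (9,2)}, so |H| = 20.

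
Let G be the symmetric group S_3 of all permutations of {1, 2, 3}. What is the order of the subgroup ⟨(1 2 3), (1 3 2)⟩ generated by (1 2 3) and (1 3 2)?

|⟨(1 2 3)⟩| = 3 and |⟨(1 3 2)⟩| = 3, so |H| is a multiple of lcm(3, 3) = 3 and divides |G| = 6.
Closing under the operation: H = {e, (1 2 3), (1 3 2)}, so |H| = 3.

3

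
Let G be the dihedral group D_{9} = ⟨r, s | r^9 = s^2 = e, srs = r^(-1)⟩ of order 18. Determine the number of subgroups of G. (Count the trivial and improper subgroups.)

|G| = 18, so by Lagrange every subgroup order divides 18. Divisors: 1, 2, 3, 6, 9, 18.
Subgroups by order — order 1: 1; order 2: 9; order 3: 1; order 6: 3; order 9: 1; order 18: 1.
Total: 1 + 9 + 1 + 3 + 1 + 1 = 16.

16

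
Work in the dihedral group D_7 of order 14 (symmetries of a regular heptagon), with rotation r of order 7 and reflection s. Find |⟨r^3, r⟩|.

7

|⟨r^3⟩| = 7 and |⟨r⟩| = 7, so |H| is a multiple of lcm(7, 7) = 7 and divides |G| = 14.
Closing under the operation: H = {e, r, r^2, r^3, r^4, r^5, r^6}, so |H| = 7.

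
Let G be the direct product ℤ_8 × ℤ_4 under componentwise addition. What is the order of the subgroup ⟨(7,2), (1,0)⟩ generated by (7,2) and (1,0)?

|⟨(7,2)⟩| = 8 and |⟨(1,0)⟩| = 8, so |H| is a multiple of lcm(8, 8) = 8 and divides |G| = 32.
Closing under the operation: H = {(0,0), (0,2), (1,0), (1,2), (2,0), (2,2), (3,0), (3,2), (4,0), (4,2), (5,0), (5,2), (6,0), (6,2), (7,0), (7,2)}, so |H| = 16.

16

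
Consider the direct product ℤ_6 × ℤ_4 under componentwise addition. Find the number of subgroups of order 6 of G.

|G| = 24 and 6 | 24, so subgroups of order 6 are possible by Lagrange.
The subgroups of order 6 are: {(0,0), (0,2), (2,0), (2,2), (4,0), (4,2)}; {(0,0), (1,0), (2,0), (3,0), (4,0), (5,0)}; {(0,0), (1,2), (2,0), (3,2), (4,0), (5,2)}.
So G has 3 subgroups of order 6.

3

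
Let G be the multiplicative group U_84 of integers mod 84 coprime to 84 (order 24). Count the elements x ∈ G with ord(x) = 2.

7

The elements of order 2 are: 13, 29, 41, 43, 55, 71, 83.
That's 7.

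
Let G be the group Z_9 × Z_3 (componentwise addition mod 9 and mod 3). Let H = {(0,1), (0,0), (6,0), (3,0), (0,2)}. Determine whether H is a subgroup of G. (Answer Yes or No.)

No

|H| = 5 does not divide |G| = 27, so by Lagrange H is not a subgroup.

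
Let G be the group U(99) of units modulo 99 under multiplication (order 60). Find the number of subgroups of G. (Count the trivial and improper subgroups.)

|G| = 60, so by Lagrange every subgroup order divides 60. Divisors: 1, 2, 3, 4, 5, 6, 10, 12, 15, 20, 30, 60.
Subgroups by order — order 1: 1; order 2: 3; order 3: 1; order 4: 1; order 5: 1; order 6: 3; order 10: 3; order 12: 1; order 15: 1; order 20: 1; order 30: 3; order 60: 1.
Total: 1 + 3 + 1 + 1 + 1 + 3 + 3 + 1 + 1 + 1 + 3 + 1 = 20.

20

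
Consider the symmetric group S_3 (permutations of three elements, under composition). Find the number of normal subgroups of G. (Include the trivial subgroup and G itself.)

3

G has 6 subgroups. Checking conjugation-invariance by order — order 1: 1/1 normal; order 2: 0/3 normal; order 3: 1/1 normal; order 6: 1/1 normal.
Total normal subgroups: 3.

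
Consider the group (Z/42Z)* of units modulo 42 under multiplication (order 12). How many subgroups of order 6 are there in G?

|G| = 12 and 6 | 12, so subgroups of order 6 are possible by Lagrange.
The subgroups of order 6 are: {1, 11, 23, 25, 29, 37}; {1, 13, 19, 25, 31, 37}; {1, 5, 17, 25, 37, 41}.
So G has 3 subgroups of order 6.

3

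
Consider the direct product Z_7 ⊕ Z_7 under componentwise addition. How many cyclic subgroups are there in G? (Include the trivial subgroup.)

Group the elements of G by the cyclic subgroup they generate; each cyclic subgroup of order d accounts for φ(d) elements.
Cyclic subgroups by order — order 1: 1; order 7: 8.
Total: 9.

9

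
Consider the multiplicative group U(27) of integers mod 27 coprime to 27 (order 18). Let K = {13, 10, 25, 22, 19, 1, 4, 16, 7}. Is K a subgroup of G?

Yes

|K| = 9 divides |G| = 18, consistent with Lagrange.
K contains the identity, every element's inverse is in K, and K is closed under ·: it is a subgroup.
In fact K = ⟨4⟩.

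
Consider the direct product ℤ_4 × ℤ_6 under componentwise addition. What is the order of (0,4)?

3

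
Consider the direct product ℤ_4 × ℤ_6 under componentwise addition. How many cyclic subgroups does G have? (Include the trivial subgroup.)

12

A cyclic subgroup of order d is generated by each of its φ(d) elements of order d, so the cyclic subgroups of order d number (#elements of order d)/φ(d).
Cyclic subgroups by order — order 1: 1; order 2: 3; order 3: 1; order 4: 2; order 6: 3; order 12: 2.
Total: 12.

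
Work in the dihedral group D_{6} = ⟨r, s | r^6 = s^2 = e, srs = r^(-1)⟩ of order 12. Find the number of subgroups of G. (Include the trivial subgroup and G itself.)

16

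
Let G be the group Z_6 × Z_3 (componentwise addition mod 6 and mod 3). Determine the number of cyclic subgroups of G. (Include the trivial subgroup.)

10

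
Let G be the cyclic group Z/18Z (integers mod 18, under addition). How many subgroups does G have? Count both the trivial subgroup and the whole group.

Subgroups of the cyclic group Z/18Z correspond bijectively to divisors of 18.
Divisors of 18: 1, 2, 3, 6, 9, 18.
So Z/18Z has 6 subgroups.

6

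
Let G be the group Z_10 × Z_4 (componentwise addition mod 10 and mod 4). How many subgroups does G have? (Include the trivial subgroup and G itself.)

16

|G| = 40, so by Lagrange every subgroup order divides 40. Divisors: 1, 2, 4, 5, 8, 10, 20, 40.
Subgroups by order — order 1: 1; order 2: 3; order 4: 3; order 5: 1; order 8: 1; order 10: 3; order 20: 3; order 40: 1.
Total: 1 + 3 + 3 + 1 + 1 + 3 + 3 + 1 = 16.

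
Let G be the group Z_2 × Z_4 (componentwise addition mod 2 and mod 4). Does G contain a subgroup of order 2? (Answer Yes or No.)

Yes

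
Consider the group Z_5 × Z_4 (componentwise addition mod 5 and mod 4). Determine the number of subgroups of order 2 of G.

|G| = 20 and 2 | 20, so subgroups of order 2 are possible by Lagrange.
The subgroups of order 2 are: {(0,0), (0,2)}.
So G has 1 subgroup of order 2.

1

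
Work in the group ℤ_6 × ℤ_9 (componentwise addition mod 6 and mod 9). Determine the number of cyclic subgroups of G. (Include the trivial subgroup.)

Group the elements of G by the cyclic subgroup they generate; each cyclic subgroup of order d accounts for φ(d) elements.
Cyclic subgroups by order — order 1: 1; order 2: 1; order 3: 4; order 6: 4; order 9: 3; order 18: 3.
Total: 16.

16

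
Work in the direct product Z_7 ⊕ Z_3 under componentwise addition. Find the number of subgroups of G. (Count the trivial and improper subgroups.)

|G| = 21, so by Lagrange every subgroup order divides 21. Divisors: 1, 3, 7, 21.
Subgroups by order — order 1: 1; order 3: 1; order 7: 1; order 21: 1.
Total: 1 + 1 + 1 + 1 = 4.

4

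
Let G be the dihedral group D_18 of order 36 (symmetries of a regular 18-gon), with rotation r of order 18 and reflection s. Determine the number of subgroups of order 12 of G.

3

|G| = 36 and 12 | 36, so subgroups of order 12 are possible by Lagrange.
The subgroups of order 12 are: {e, r^3, r^6, r^9, r^12, r^15, rs, r^4s, r^7s, r^10s, r^13s, r^16s}; {e, r^3, r^6, r^9, r^12, r^15, r^2s, r^5s, r^8s, r^11s, r^14s, r^17s}; {e, r^3, r^6, r^9, r^12, r^15, s, r^3s, r^6s, r^9s, r^12s, r^15s}.
So G has 3 subgroups of order 12.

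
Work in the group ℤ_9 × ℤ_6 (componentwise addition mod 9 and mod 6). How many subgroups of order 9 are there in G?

4

|G| = 54 and 9 | 54, so subgroups of order 9 are possible by Lagrange.
The subgroups of order 9 are: {(0,0), (0,2), (0,4), (3,0), (3,2), (3,4), (6,0), (6,2), (6,4)}; {(0,0), (1,0), (2,0), (3,0), (4,0), (5,0), (6,0), (7,0), (8,0)}; {(0,0), (1,2), (2,4), (3,0), (4,2), (5,4), (6,0), (7,2), (8,4)}; {(0,0), (1,4), (2,2), (3,0), (4,4), (5,2), (6,0), (7,4), (8,2)}.
So G has 4 subgroups of order 9.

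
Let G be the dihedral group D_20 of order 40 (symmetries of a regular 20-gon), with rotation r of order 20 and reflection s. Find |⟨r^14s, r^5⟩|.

|⟨r^14s⟩| = 2 and |⟨r^5⟩| = 4, so |H| is a multiple of lcm(2, 4) = 4 and divides |G| = 40.
Closing under the operation: H = {e, r^5, r^10, r^15, r^4s, r^9s, r^14s, r^19s}, so |H| = 8.

8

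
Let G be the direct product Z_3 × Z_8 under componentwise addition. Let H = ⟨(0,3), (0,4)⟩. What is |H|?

|⟨(0,3)⟩| = 8 and |⟨(0,4)⟩| = 2, so |H| is a multiple of lcm(8, 2) = 8 and divides |G| = 24.
Closing under the operation: H = {(0,0), (0,1), (0,2), (0,3), (0,4), (0,5), (0,6), (0,7)}, so |H| = 8.

8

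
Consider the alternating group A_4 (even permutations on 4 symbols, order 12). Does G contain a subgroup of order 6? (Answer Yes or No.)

6 | 12, so Lagrange does not rule it out; but checking all subgroups of G, none has order 6.
(A_4 is the standard example that the converse of Lagrange fails.)

No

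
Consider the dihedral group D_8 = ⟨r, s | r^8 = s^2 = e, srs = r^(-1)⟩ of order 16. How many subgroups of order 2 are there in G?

9

|G| = 16 and 2 | 16, so subgroups of order 2 are possible by Lagrange.
The subgroups of order 2 are: {e, r^2s}; {e, r^3s}; {e, r^4}; {e, r^4s}; … (9 in all).
So G has 9 subgroups of order 2.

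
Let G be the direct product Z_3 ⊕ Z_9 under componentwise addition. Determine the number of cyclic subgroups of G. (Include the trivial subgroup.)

8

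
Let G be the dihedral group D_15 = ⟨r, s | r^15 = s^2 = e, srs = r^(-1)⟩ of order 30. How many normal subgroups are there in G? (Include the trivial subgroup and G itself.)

5

G has 28 subgroups. Checking conjugation-invariance by order — order 1: 1/1 normal; order 2: 0/15 normal; order 3: 1/1 normal; order 5: 1/1 normal; order 6: 0/5 normal; order 10: 0/3 normal; order 15: 1/1 normal; order 30: 1/1 normal.
Total normal subgroups: 5.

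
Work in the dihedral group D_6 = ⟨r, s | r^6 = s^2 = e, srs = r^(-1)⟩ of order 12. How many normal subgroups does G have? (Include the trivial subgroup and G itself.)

G has 16 subgroups. Checking conjugation-invariance by order — order 1: 1/1 normal; order 2: 1/7 normal; order 3: 1/1 normal; order 4: 0/3 normal; order 6: 3/3 normal; order 12: 1/1 normal.
Total normal subgroups: 7.

7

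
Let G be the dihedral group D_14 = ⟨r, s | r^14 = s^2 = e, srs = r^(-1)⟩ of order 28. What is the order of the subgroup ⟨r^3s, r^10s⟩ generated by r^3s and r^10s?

|⟨r^3s⟩| = 2 and |⟨r^10s⟩| = 2, so |H| is a multiple of lcm(2, 2) = 2 and divides |G| = 28.
Closing under the operation: H = {e, r^7, r^3s, r^10s}, so |H| = 4.

4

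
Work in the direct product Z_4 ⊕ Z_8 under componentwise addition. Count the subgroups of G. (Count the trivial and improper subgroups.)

22

|G| = 32, so by Lagrange every subgroup order divides 32. Divisors: 1, 2, 4, 8, 16, 32.
Subgroups by order — order 1: 1; order 2: 3; order 4: 7; order 8: 7; order 16: 3; order 32: 1.
Total: 1 + 3 + 7 + 7 + 3 + 1 = 22.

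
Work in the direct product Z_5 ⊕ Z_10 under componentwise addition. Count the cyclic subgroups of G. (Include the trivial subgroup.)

A cyclic subgroup of order d is generated by each of its φ(d) elements of order d, so the cyclic subgroups of order d number (#elements of order d)/φ(d).
Cyclic subgroups by order — order 1: 1; order 2: 1; order 5: 6; order 10: 6.
Total: 14.

14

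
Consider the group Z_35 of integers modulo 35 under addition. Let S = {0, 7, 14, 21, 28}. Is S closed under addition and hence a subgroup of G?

Yes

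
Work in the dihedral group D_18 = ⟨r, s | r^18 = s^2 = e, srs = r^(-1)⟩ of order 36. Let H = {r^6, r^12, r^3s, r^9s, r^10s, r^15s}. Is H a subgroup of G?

No

The identity e ∉ H, so H is not a subgroup.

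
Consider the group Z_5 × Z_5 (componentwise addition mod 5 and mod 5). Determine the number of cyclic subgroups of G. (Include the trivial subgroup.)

A cyclic subgroup of order d is generated by each of its φ(d) elements of order d, so the cyclic subgroups of order d number (#elements of order d)/φ(d).
Cyclic subgroups by order — order 1: 1; order 5: 6.
Total: 7.

7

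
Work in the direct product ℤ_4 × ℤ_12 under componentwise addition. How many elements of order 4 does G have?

An element (a,b) has order lcm(ord(a), ord(b)); count pairs with lcm equal to 4.
Enumerating gives 12 such elements.

12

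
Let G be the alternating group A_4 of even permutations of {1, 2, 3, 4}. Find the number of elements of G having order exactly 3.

The elements of order 3 are: (2 3 4), (2 4 3), (1 2 3), (1 2 4), (1 3 2), (1 3 4), (1 4 2), (1 4 3).
That's 8.

8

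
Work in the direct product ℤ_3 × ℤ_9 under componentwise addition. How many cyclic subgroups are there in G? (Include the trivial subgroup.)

8

Group the elements of G by the cyclic subgroup they generate; each cyclic subgroup of order d accounts for φ(d) elements.
Cyclic subgroups by order — order 1: 1; order 3: 4; order 9: 3.
Total: 8.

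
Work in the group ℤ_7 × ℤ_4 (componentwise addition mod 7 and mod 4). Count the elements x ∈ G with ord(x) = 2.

1

An element (a,b) has order lcm(ord(a), ord(b)); count pairs with lcm equal to 2.
Enumerating gives 1 such elements.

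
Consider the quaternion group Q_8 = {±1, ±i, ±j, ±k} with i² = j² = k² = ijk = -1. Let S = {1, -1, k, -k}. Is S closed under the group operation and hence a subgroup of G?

|S| = 4 divides |G| = 8, consistent with Lagrange.
S contains the identity, every element's inverse is in S, and S is closed under ·: it is a subgroup.
In fact S = ⟨-k⟩.

Yes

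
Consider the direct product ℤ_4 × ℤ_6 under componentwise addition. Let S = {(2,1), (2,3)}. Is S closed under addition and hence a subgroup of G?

The identity (0,0) ∉ S, so S is not a subgroup.

No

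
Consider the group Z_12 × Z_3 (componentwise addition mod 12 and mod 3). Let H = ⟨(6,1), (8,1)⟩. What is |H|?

18

|⟨(6,1)⟩| = 6 and |⟨(8,1)⟩| = 3, so |H| is a multiple of lcm(6, 3) = 6 and divides |G| = 36.
Closing under the operation: H = {(0,0), (0,1), (0,2), (2,0), (2,1), (2,2), (4,0), (4,1), (4,2), (6,0), (6,1), (6,2), (8,0), (8,1), (8,2), (10,0), (10,1), (10,2)}, so |H| = 18.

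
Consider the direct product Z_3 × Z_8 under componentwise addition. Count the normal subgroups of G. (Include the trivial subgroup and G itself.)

G is abelian, so every subgroup is normal.
G has 8 subgroups in total, hence 8 normal subgroups.

8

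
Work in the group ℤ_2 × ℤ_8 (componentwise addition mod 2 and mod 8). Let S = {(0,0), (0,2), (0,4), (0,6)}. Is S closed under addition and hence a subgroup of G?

Yes

|S| = 4 divides |G| = 16, consistent with Lagrange.
S contains the identity, every element's inverse is in S, and S is closed under +: it is a subgroup.
In fact S = ⟨(0,2)⟩.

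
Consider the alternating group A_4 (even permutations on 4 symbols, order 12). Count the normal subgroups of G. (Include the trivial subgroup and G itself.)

3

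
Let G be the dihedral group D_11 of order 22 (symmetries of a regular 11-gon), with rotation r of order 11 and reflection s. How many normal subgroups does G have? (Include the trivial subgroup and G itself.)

G has 14 subgroups. Checking conjugation-invariance by order — order 1: 1/1 normal; order 2: 0/11 normal; order 11: 1/1 normal; order 22: 1/1 normal.
Total normal subgroups: 3.

3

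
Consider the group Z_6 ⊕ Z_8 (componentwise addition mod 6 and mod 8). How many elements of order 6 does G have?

6

An element (a,b) has order lcm(ord(a), ord(b)); count pairs with lcm equal to 6.
Enumerating gives 6 such elements.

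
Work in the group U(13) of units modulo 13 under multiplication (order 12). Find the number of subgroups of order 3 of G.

1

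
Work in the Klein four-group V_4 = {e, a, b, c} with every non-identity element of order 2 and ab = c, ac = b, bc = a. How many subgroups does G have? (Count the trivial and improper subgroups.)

5

|G| = 4, so by Lagrange every subgroup order divides 4. Divisors: 1, 2, 4.
Subgroups by order — order 1: 1; order 2: 3; order 4: 1.
Total: 1 + 3 + 1 = 5.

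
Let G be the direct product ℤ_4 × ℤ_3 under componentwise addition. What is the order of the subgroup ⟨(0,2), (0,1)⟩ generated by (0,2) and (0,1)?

|⟨(0,2)⟩| = 3 and |⟨(0,1)⟩| = 3, so |H| is a multiple of lcm(3, 3) = 3 and divides |G| = 12.
Closing under the operation: H = {(0,0), (0,1), (0,2)}, so |H| = 3.

3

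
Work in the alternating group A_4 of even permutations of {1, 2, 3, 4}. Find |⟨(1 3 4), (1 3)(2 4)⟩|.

|⟨(1 3 4)⟩| = 3 and |⟨(1 3)(2 4)⟩| = 2, so |H| is a multiple of lcm(3, 2) = 6 and divides |G| = 12.
Closing {(1 3 4), (1 3)(2 4)} under the group operation gives all of G, so |H| = 12.

12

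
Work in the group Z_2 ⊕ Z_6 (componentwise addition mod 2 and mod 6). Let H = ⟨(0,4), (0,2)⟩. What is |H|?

3

|⟨(0,4)⟩| = 3 and |⟨(0,2)⟩| = 3, so |H| is a multiple of lcm(3, 3) = 3 and divides |G| = 12.
Closing under the operation: H = {(0,0), (0,2), (0,4)}, so |H| = 3.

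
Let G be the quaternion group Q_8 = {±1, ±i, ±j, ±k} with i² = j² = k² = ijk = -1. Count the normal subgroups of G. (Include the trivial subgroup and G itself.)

G has 6 subgroups. Checking conjugation-invariance by order — order 1: 1/1 normal; order 2: 1/1 normal; order 4: 3/3 normal; order 8: 1/1 normal.
Total normal subgroups: 6.

6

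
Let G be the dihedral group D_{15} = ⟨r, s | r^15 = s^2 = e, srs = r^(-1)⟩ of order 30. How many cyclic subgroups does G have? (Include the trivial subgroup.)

19

Each element a generates a cyclic subgroup ⟨a⟩; distinct elements may generate the same one (a cyclic group of order d has φ(d) generators).
Cyclic subgroups by order — order 1: 1; order 2: 15; order 3: 1; order 5: 1; order 15: 1.
Total: 19.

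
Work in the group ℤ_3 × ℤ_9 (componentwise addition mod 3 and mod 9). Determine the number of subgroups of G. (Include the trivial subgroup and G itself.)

|G| = 27, so by Lagrange every subgroup order divides 27. Divisors: 1, 3, 9, 27.
Subgroups by order — order 1: 1; order 3: 4; order 9: 4; order 27: 1.
Total: 1 + 4 + 4 + 1 = 10.

10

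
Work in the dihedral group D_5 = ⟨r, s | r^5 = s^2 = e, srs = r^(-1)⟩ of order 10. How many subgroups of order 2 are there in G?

|G| = 10 and 2 | 10, so subgroups of order 2 are possible by Lagrange.
The subgroups of order 2 are: {e, r^2s}; {e, r^3s}; {e, r^4s}; {e, rs}; … (5 in all).
So G has 5 subgroups of order 2.

5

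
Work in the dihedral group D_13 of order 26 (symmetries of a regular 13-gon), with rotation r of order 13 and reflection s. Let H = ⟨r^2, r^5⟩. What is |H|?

|⟨r^2⟩| = 13 and |⟨r^5⟩| = 13, so |H| is a multiple of lcm(13, 13) = 13 and divides |G| = 26.
Closing under the operation: H = {e, r, r^2, r^3, r^4, r^5, r^6, r^7, r^8, r^9, r^10, r^11, r^12}, so |H| = 13.

13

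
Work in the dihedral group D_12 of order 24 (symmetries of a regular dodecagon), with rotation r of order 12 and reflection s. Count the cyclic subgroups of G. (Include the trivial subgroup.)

Each element a generates a cyclic subgroup ⟨a⟩; distinct elements may generate the same one (a cyclic group of order d has φ(d) generators).
Cyclic subgroups by order — order 1: 1; order 2: 13; order 3: 1; order 4: 1; order 6: 1; order 12: 1.
Total: 18.

18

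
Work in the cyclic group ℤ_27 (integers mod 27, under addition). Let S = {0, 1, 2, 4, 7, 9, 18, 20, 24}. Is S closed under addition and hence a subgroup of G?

1 ∈ S but its inverse 26 ∉ S, so S is not a subgroup.

No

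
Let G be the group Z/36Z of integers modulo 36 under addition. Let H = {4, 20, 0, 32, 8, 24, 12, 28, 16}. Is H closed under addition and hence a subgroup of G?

Yes

|H| = 9 divides |G| = 36, consistent with Lagrange.
H contains the identity, every element's inverse is in H, and H is closed under +: it is a subgroup.
In fact H = ⟨32⟩.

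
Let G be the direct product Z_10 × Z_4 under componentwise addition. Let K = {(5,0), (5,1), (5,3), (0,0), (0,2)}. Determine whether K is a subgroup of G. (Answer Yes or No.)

No

Closure fails: (0,2) + (5,0) = (5,2) ∉ K. So K is not a subgroup.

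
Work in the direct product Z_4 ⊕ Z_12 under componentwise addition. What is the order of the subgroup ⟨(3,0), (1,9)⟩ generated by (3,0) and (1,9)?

16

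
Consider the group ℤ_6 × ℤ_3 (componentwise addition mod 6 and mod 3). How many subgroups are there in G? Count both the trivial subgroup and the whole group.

12

|G| = 18, so by Lagrange every subgroup order divides 18. Divisors: 1, 2, 3, 6, 9, 18.
Subgroups by order — order 1: 1; order 2: 1; order 3: 4; order 6: 4; order 9: 1; order 18: 1.
Total: 1 + 1 + 4 + 4 + 1 + 1 = 12.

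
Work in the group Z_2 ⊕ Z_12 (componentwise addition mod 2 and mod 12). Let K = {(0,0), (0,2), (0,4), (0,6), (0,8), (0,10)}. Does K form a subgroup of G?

Yes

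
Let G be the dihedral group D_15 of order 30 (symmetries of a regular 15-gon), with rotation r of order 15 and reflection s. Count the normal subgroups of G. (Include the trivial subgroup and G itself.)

5

G has 28 subgroups. Checking conjugation-invariance by order — order 1: 1/1 normal; order 2: 0/15 normal; order 3: 1/1 normal; order 5: 1/1 normal; order 6: 0/5 normal; order 10: 0/3 normal; order 15: 1/1 normal; order 30: 1/1 normal.
Total normal subgroups: 5.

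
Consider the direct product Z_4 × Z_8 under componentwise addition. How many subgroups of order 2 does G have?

3

|G| = 32 and 2 | 32, so subgroups of order 2 are possible by Lagrange.
The subgroups of order 2 are: {(0,0), (0,4)}; {(0,0), (2,0)}; {(0,0), (2,4)}.
So G has 3 subgroups of order 2.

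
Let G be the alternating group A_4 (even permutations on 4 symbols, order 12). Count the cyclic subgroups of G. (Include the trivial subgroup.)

8

Group the elements of G by the cyclic subgroup they generate; each cyclic subgroup of order d accounts for φ(d) elements.
Cyclic subgroups by order — order 1: 1; order 2: 3; order 3: 4.
Total: 8.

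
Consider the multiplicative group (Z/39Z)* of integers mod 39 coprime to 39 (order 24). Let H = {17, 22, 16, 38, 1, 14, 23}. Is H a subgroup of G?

No

|H| = 7 does not divide |G| = 24, so by Lagrange H is not a subgroup.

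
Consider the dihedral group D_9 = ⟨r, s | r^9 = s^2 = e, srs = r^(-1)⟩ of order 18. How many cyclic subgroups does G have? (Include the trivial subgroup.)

12

A cyclic subgroup of order d is generated by each of its φ(d) elements of order d, so the cyclic subgroups of order d number (#elements of order d)/φ(d).
Cyclic subgroups by order — order 1: 1; order 2: 9; order 3: 1; order 9: 1.
Total: 12.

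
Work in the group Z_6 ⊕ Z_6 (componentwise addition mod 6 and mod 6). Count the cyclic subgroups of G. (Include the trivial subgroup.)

20

Each element a generates a cyclic subgroup ⟨a⟩; distinct elements may generate the same one (a cyclic group of order d has φ(d) generators).
Cyclic subgroups by order — order 1: 1; order 2: 3; order 3: 4; order 6: 12.
Total: 20.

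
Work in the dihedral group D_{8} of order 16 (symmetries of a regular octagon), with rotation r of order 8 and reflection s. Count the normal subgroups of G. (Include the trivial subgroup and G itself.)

G has 19 subgroups. Checking conjugation-invariance by order — order 1: 1/1 normal; order 2: 1/9 normal; order 4: 1/5 normal; order 8: 3/3 normal; order 16: 1/1 normal.
Total normal subgroups: 7.

7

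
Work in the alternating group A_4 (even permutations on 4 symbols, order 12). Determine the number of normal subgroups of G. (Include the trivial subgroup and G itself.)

3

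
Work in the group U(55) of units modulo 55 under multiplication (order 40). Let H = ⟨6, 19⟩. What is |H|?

|⟨6⟩| = 10 and |⟨19⟩| = 10, so |H| is a multiple of lcm(10, 10) = 10 and divides |G| = 40.
Closing under the operation: H = {1, 4, 6, 9, 14, 16, 19, 21, 24, 26, 29, 31, 34, 36, 39, 41, 46, 49, 51, 54}, so |H| = 20.

20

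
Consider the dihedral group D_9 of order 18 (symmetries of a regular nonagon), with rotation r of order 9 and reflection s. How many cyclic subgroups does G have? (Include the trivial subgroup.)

Each element a generates a cyclic subgroup ⟨a⟩; distinct elements may generate the same one (a cyclic group of order d has φ(d) generators).
Cyclic subgroups by order — order 1: 1; order 2: 9; order 3: 1; order 9: 1.
Total: 12.

12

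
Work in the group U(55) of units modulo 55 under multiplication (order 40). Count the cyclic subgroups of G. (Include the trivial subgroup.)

A cyclic subgroup of order d is generated by each of its φ(d) elements of order d, so the cyclic subgroups of order d number (#elements of order d)/φ(d).
Cyclic subgroups by order — order 1: 1; order 2: 3; order 4: 2; order 5: 1; order 10: 3; order 20: 2.
Total: 12.

12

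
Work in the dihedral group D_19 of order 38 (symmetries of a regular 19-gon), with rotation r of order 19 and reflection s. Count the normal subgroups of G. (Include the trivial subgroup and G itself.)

G has 22 subgroups. Checking conjugation-invariance by order — order 1: 1/1 normal; order 2: 0/19 normal; order 19: 1/1 normal; order 38: 1/1 normal.
Total normal subgroups: 3.

3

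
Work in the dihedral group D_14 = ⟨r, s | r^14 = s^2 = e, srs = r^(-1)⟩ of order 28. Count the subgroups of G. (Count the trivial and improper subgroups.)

28

|G| = 28, so by Lagrange every subgroup order divides 28. Divisors: 1, 2, 4, 7, 14, 28.
Subgroups by order — order 1: 1; order 2: 15; order 4: 7; order 7: 1; order 14: 3; order 28: 1.
Total: 1 + 15 + 7 + 1 + 3 + 1 = 28.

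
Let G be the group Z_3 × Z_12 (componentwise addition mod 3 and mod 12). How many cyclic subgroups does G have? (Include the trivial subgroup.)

15

Each element a generates a cyclic subgroup ⟨a⟩; distinct elements may generate the same one (a cyclic group of order d has φ(d) generators).
Cyclic subgroups by order — order 1: 1; order 2: 1; order 3: 4; order 4: 1; order 6: 4; order 12: 4.
Total: 15.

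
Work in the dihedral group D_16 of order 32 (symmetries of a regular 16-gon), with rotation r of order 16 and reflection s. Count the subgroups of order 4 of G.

9

|G| = 32 and 4 | 32, so subgroups of order 4 are possible by Lagrange.
The subgroups of order 4 are: {e, r^8, r^2s, r^10s}; {e, r^8, r^3s, r^11s}; {e, r^4, r^8, r^12}; {e, r^8, r^4s, r^12s}; … (9 in all).
So G has 9 subgroups of order 4.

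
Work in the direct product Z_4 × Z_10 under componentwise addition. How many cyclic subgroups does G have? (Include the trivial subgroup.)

Each element a generates a cyclic subgroup ⟨a⟩; distinct elements may generate the same one (a cyclic group of order d has φ(d) generators).
Cyclic subgroups by order — order 1: 1; order 2: 3; order 4: 2; order 5: 1; order 10: 3; order 20: 2.
Total: 12.

12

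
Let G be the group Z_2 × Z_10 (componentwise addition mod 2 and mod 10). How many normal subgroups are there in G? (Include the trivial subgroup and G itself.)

G is abelian, so every subgroup is normal.
G has 10 subgroups in total, hence 10 normal subgroups.

10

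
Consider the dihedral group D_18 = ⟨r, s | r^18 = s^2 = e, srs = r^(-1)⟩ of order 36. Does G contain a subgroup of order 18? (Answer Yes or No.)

Yes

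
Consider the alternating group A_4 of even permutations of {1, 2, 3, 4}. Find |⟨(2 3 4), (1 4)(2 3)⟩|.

12

|⟨(2 3 4)⟩| = 3 and |⟨(1 4)(2 3)⟩| = 2, so |H| is a multiple of lcm(3, 2) = 6 and divides |G| = 12.
Closing {(2 3 4), (1 4)(2 3)} under the group operation gives all of G, so |H| = 12.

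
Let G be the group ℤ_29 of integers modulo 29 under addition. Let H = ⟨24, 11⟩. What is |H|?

29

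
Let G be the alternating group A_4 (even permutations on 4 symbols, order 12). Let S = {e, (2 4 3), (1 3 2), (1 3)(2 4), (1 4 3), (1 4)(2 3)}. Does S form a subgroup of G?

No

(2 4 3) ∈ S but its inverse (2 3 4) ∉ S, so S is not a subgroup.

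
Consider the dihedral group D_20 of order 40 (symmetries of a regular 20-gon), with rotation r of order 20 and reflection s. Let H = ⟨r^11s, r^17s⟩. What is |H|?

20

|⟨r^11s⟩| = 2 and |⟨r^17s⟩| = 2, so |H| is a multiple of lcm(2, 2) = 2 and divides |G| = 40.
Closing under the operation: H = {e, r^2, r^4, r^6, r^8, r^10, r^12, r^14, r^16, r^18, rs, r^3s, r^5s, r^7s, r^9s, r^11s, r^13s, r^15s, r^17s, r^19s}, so |H| = 20.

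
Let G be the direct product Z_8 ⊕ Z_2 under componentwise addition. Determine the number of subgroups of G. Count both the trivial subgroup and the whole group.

11

|G| = 16, so by Lagrange every subgroup order divides 16. Divisors: 1, 2, 4, 8, 16.
Subgroups by order — order 1: 1; order 2: 3; order 4: 3; order 8: 3; order 16: 1.
Total: 1 + 3 + 3 + 3 + 1 = 11.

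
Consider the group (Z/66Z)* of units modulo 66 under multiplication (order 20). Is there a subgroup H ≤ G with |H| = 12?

No

12 does not divide |G| = 20, so by Lagrange no subgroup of order 12 exists.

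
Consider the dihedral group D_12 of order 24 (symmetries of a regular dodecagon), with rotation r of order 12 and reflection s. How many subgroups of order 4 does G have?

|G| = 24 and 4 | 24, so subgroups of order 4 are possible by Lagrange.
The subgroups of order 4 are: {e, r^6, r^4s, r^10s}; {e, r^6, r^5s, r^11s}; {e, r^6, r^2s, r^8s}; {e, r^3, r^6, r^9}; … (7 in all).
So G has 7 subgroups of order 4.

7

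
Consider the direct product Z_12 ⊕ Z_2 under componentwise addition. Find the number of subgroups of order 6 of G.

3

|G| = 24 and 6 | 24, so subgroups of order 6 are possible by Lagrange.
The subgroups of order 6 are: {(0,0), (0,1), (4,0), (4,1), (8,0), (8,1)}; {(0,0), (2,0), (4,0), (6,0), (8,0), (10,0)}; {(0,0), (2,1), (4,0), (6,1), (8,0), (10,1)}.
So G has 3 subgroups of order 6.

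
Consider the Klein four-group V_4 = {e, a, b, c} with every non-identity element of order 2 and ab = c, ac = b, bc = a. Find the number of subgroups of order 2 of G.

3

|G| = 4 and 2 | 4, so subgroups of order 2 are possible by Lagrange.
The subgroups of order 2 are: {e, a}; {e, b}; {e, c}.
So G has 3 subgroups of order 2.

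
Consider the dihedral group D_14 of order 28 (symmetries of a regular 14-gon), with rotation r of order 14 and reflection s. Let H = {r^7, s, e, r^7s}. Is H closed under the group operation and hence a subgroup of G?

Yes

|H| = 4 divides |G| = 28, consistent with Lagrange.
H contains the identity, every element's inverse is in H, and H is closed under ·: it is a subgroup.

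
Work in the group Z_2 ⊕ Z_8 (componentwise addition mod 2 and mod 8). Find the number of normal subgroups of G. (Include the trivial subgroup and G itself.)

11

G is abelian, so every subgroup is normal.
G has 11 subgroups in total, hence 11 normal subgroups.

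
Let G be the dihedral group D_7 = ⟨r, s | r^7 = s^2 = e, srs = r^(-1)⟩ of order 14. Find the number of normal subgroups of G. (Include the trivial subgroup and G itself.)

G has 10 subgroups. Checking conjugation-invariance by order — order 1: 1/1 normal; order 2: 0/7 normal; order 7: 1/1 normal; order 14: 1/1 normal.
Total normal subgroups: 3.

3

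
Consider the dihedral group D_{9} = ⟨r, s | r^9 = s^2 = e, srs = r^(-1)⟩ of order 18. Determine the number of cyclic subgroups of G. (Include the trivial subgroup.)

Group the elements of G by the cyclic subgroup they generate; each cyclic subgroup of order d accounts for φ(d) elements.
Cyclic subgroups by order — order 1: 1; order 2: 9; order 3: 1; order 9: 1.
Total: 12.

12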